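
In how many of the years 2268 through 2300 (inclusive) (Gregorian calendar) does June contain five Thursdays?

10

June has 30 days; it has five Thursdays when Thursday falls among the first (month-length − 28) days — i.e. when June 1 is one of Thursday/Wednesday.
June 1 by year: 2268:Mon 2269:Tue 2270:Wed✓ 2271:Thu✓ 2272:Sat 2273:Sun 2274:Mon 2275:Tue 2276:Thu✓ 2277:Fri 2278:Sat 2279:Sun 2280:Tue 2281:Wed✓ 2282:Thu✓ …(3 more)… 2286:Tue 2287:Wed✓ 2288:Fri 2289:Sat 2290:Sun 2291:Mon 2292:Wed✓ 2293:Thu✓ 2294:Fri 2295:Sat 2296:Mon 2297:Tue 2298:Wed✓ 2299:Thu✓ 2300:Fri
Years with five Thursdays: 2270, 2271, 2276, 2281, 2282, 2287, 2292, 2293, 2298, 2299 → 10.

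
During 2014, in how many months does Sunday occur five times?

4

A month of length L has five Sundays iff its first Sunday is on day ≤ L−28 (so day 1–3 in a 31-day month, 1–2 in a 30-day month, day 1 in a leap February).
Checking each month of 2014: Jan starts Wed (31d); Feb starts Sat (28d); Mar starts Sat (31d) ✓; Apr starts Tue (30d); May starts Thu (31d); Jun starts Sun (30d) ✓; Jul starts Tue (31d); Aug starts Fri (31d) ✓; Sep starts Mon (30d); Oct starts Wed (31d); Nov starts Sat (30d) ✓; Dec starts Mon (31d).
Five-Sunday months: March, June, August, November → 4.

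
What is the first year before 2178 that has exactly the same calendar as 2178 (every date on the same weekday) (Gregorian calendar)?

Two years share a calendar iff Jan 1 falls on the same weekday and both are leap or both are common. 2178: Jan 1 is Thursday, common year.
2177: Jan 1 Wednesday, common
2176: Jan 1 Monday, leap
2175: Jan 1 Sunday, common
2174: Jan 1 Saturday, common
2173: Jan 1 Friday, common
2172: Jan 1 Wednesday, leap
2171: Jan 1 Tuesday, common
2170: Jan 1 Monday, common
2169: Jan 1 Sunday, common
2168: Jan 1 Friday, leap
2167: Jan 1 Thursday, common
2167 matches on both conditions.

2167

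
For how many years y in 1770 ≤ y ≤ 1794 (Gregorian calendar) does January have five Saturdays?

10

January has 31 days; it has five Saturdays when Saturday falls among the first (month-length − 28) days — i.e. when January 1 is one of Saturday/Friday/Thursday.
January 1 by year: 1770:Mon 1771:Tue 1772:Wed 1773:Fri✓ 1774:Sat✓ 1775:Sun 1776:Mon 1777:Wed 1778:Thu✓ 1779:Fri✓ 1780:Sat✓ 1781:Mon 1782:Tue 1783:Wed 1784:Thu✓ 1785:Sat✓ 1786:Sun 1787:Mon 1788:Tue 1789:Thu✓ 1790:Fri✓ 1791:Sat✓ 1792:Sun 1793:Tue 1794:Wed
Years with five Saturdays: 1773, 1774, 1778, 1779, 1780, 1784, 1785, 1789, 1790, 1791 → 10.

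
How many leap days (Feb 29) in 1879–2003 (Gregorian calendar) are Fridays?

Leap years in 1879–2003: 30 of them.
Feb 29 weekday advances by 5 (mod 7) from one leap year to the next four years later (or differs when a century non-leap intervenes).
Leap-day weekdays: 1880:Sun 1884:Fri✓ 1888:Wed 1892:Mon 1896:Sat 1904:Mon 1908:Sat 1912:Thu 1916:Tue 1920:Sun 1924:Fri✓ 1928:Wed 1932:Mon …(4 more)… 1952:Fri✓ 1956:Wed 1960:Mon 1964:Sat 1968:Thu 1972:Tue 1976:Sun 1980:Fri✓ 1984:Wed 1988:Mon 1992:Sat 1996:Thu 2000:Tue
Friday: 1884, 1924, 1952, 1980 → 4.

4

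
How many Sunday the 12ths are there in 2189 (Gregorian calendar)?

2

Check the 12th of each month of 2189: Jan 12: Mon, Feb 12: Thu, Mar 12: Thu, Apr 12: Sun, May 12: Tue, Jun 12: Fri, Jul 12: Sun, Aug 12: Wed, Sep 12: Sat, Oct 12: Mon, Nov 12: Thu, Dec 12: Sat.
Sunday occurs in April, July — 2 months.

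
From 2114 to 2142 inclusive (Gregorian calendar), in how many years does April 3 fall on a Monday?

Track April 3's weekday year by year (advancing +1, or +2 across a Feb 29):
  2114: Tue  2115: Wed (+1)  2116: Fri (+2)  2117: Sat (+1)  2118: Sun (+1)
  2119: Mon (+1) ✓  2120: Wed (+2)  2121: Thu (+1)  2122: Fri (+1)  2123: Sat (+1)
  2124: Mon (+2) ✓  2125: Tue (+1)  2126: Wed (+1)  2127: Thu (+1)  2128: Sat (+2)
  2129: Sun (+1)  2130: Mon (+1) ✓  2131: Tue (+1)  2132: Thu (+2)  2133: Fri (+1)
  2134: Sat (+1)  2135: Sun (+1)  2136: Tue (+2)  2137: Wed (+1)  2138: Thu (+1)
  2139: Fri (+1)  2140: Sun (+2)  2141: Mon (+1) ✓  2142: Tue (+1)
Monday years: 2119, 2124, 2130, 2141 — 4 in total.

4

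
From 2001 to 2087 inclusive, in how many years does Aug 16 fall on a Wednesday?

Track Aug 16's weekday year by year (advancing +1, or +2 across a Feb 29):
  2001: Thu  2002: Fri (+1)  2003: Sat (+1)  2004: Mon (+2)  2005: Tue (+1)
  2006: Wed (+1) ✓  2007: Thu (+1)  2008: Sat (+2)  2009: Sun (+1)  2010: Mon (+1)
  2011: Tue (+1)  2012: Thu (+2)  2013: Fri (+1)  2014: Sat (+1)  … (59 more years) …
  2074: Thu (+1)  2075: Fri (+1)  2076: Sun (+2)  2077: Mon (+1)  2078: Tue (+1)
  2079: Wed (+1) ✓  2080: Fri (+2)  2081: Sat (+1)  2082: Sun (+1)  2083: Mon (+1)
  2084: Wed (+2) ✓  2085: Thu (+1)  2086: Fri (+1)  2087: Sat (+1)
Wednesday years: 2006, 2017, 2023, 2028, 2034, 2045, 2051, 2056, 2062, 2073, 2079, 2084 — 12 in total.

12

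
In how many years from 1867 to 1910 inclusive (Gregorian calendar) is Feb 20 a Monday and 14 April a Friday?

5

Check each year's weekday for Feb 20 and 14 April:
  1867: Wed/Sun  1868: Thu/Tue  1869: Sat/Wed  1870: Sun/Thu  1871: Mon/Fri ✓  1872: Tue/Sun  1873: Thu/Mon  1874: Fri/Tue  1875: Sat/Wed  1876: Sun/Fri  1877: Tue/Sat  1878: Wed/Sun  1879: Thu/Mon  1880: Fri/Wed  …(16 more)…  1897: Sat/Wed  1898: Sun/Thu  1899: Mon/Fri ✓  1900: Tue/Sat  1901: Wed/Sun  1902: Thu/Mon  1903: Fri/Tue  1904: Sat/Thu  1905: Mon/Fri ✓  1906: Tue/Sat  1907: Wed/Sun  1908: Thu/Tue  1909: Sat/Wed  1910: Sun/Thu
Both conditions hold in: 1871, 1882, 1893, 1899, 1905 — 5.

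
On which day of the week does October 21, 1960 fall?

January 1, 1960 is a Friday.
October 21 is day 295 of the year, i.e. 294 days after Jan 1.
294 mod 7 = 0, so advance 0 weekdays from Friday: Friday.

Friday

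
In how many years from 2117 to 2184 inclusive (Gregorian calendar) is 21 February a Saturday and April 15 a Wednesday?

Check each year's weekday for 21 February and April 15:
  2117: Sun/Thu  2118: Mon/Fri  2119: Tue/Sat  2120: Wed/Mon  2121: Fri/Tue  2122: Sat/Wed ✓  2123: Sun/Thu  2124: Mon/Sat  2125: Wed/Sun  2126: Thu/Mon  2127: Fri/Tue  2128: Sat/Thu  2129: Mon/Fri  2130: Tue/Sat  …(40 more)…  2171: Thu/Mon  2172: Fri/Wed  2173: Sun/Thu  2174: Mon/Fri  2175: Tue/Sat  2176: Wed/Mon  2177: Fri/Tue  2178: Sat/Wed ✓  2179: Sun/Thu  2180: Mon/Sat  2181: Wed/Sun  2182: Thu/Mon  2183: Fri/Tue  2184: Sat/Thu
Both conditions hold in: 2122, 2133, 2139, 2150, 2161, 2167, 2178 — 7.

7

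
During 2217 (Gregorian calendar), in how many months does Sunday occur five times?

4

A month of length L has five Sundays iff its first Sunday is on day ≤ L−28 (so day 1–3 in a 31-day month, 1–2 in a 30-day month, day 1 in a leap February).
Checking each month of 2217: Jan starts Wed (31d); Feb starts Sat (28d); Mar starts Sat (31d) ✓; Apr starts Tue (30d); May starts Thu (31d); Jun starts Sun (30d) ✓; Jul starts Tue (31d); Aug starts Fri (31d) ✓; Sep starts Mon (30d); Oct starts Wed (31d); Nov starts Sat (30d) ✓; Dec starts Mon (31d).
Five-Sunday months: March, June, August, November → 4.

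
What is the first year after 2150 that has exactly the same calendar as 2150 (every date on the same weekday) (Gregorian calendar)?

2161

Two years share a calendar iff Jan 1 falls on the same weekday and both are leap or both are common. 2150: Jan 1 is Thursday, common year.
2151: Jan 1 Friday, common
2152: Jan 1 Saturday, leap
2153: Jan 1 Monday, common
2154: Jan 1 Tuesday, common
2155: Jan 1 Wednesday, common
2156: Jan 1 Thursday, leap
2157: Jan 1 Saturday, common
2158: Jan 1 Sunday, common
2159: Jan 1 Monday, common
2160: Jan 1 Tuesday, leap
2161: Jan 1 Thursday, common
2161 matches on both conditions.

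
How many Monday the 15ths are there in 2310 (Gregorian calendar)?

1

Check the 15th of each month of 2310: Jan 15: Sat, Feb 15: Tue, Mar 15: Tue, Apr 15: Fri, May 15: Sun, Jun 15: Wed, Jul 15: Fri, Aug 15: Mon, Sep 15: Thu, Oct 15: Sat, Nov 15: Tue, Dec 15: Thu.
Monday occurs in August — 1 month.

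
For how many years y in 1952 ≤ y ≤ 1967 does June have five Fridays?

June has 30 days; it has five Fridays when Friday falls among the first (month-length − 28) days — i.e. when June 1 is one of Friday/Thursday.
June 1 by year: 1952:Sun 1953:Mon 1954:Tue 1955:Wed 1956:Fri✓ 1957:Sat 1958:Sun 1959:Mon 1960:Wed 1961:Thu✓ 1962:Fri✓ 1963:Sat 1964:Mon 1965:Tue 1966:Wed 1967:Thu✓
Years with five Fridays: 1956, 1961, 1962, 1967 → 4.

4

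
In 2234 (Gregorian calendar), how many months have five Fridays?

A month of length L has five Fridays iff its first Friday is on day ≤ L−28 (so day 1–3 in a 31-day month, 1–2 in a 30-day month, day 1 in a leap February).
Checking each month of 2234: Jan starts Wed (31d) ✓; Feb starts Sat (28d); Mar starts Sat (31d); Apr starts Tue (30d); May starts Thu (31d) ✓; Jun starts Sun (30d); Jul starts Tue (31d); Aug starts Fri (31d) ✓; Sep starts Mon (30d); Oct starts Wed (31d) ✓; Nov starts Sat (30d); Dec starts Mon (31d).
Five-Friday months: January, May, August, October → 4.

4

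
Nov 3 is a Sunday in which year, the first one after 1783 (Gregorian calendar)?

From one year to the next, a fixed date's weekday advances by 1, or by 2 when a Feb 29 lies between the two dates.
1783: November 3 is Monday.
1784: Wednesday (+2)
1785: Thursday (+1)
1786: Friday (+1)
1787: Saturday (+1)
1788: Monday (+2)
1789: Tuesday (+1)
1790: Wednesday (+1)
1791: Thursday (+1)
1792: Saturday (+2)
1793: Sunday (+1)
Nov 3 falls on a Sunday in 1793.

1793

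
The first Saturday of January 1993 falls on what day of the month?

2

January 1, 1993 is a Friday, so the first Saturday is the 2nd.
The first Saturday is 2 + 0 = 2.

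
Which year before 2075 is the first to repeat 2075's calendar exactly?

Two years share a calendar iff Jan 1 falls on the same weekday and both are leap or both are common. 2075: Jan 1 is Tuesday, common year.
2074: Jan 1 Monday, common
2073: Jan 1 Sunday, common
2072: Jan 1 Friday, leap
2071: Jan 1 Thursday, common
2070: Jan 1 Wednesday, common
2069: Jan 1 Tuesday, common
2069 matches on both conditions.

2069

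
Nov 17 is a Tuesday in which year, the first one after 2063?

From one year to the next, a fixed date's weekday advances by 1, or by 2 when a Feb 29 lies between the two dates.
2063: November 17 is Saturday.
2064: Monday (+2)
2065: Tuesday (+1)
Nov 17 falls on a Tuesday in 2065.

2065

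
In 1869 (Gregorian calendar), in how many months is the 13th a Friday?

1

Check the 13th of each month of 1869: Jan 13: Wed, Feb 13: Sat, Mar 13: Sat, Apr 13: Tue, May 13: Thu, Jun 13: Sun, Jul 13: Tue, Aug 13: Fri, Sep 13: Mon, Oct 13: Wed, Nov 13: Sat, Dec 13: Mon.
Friday occurs in August — 1 month.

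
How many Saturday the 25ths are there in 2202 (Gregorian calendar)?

Check the 25th of each month of 2202: Jan 25: Mon, Feb 25: Thu, Mar 25: Thu, Apr 25: Sun, May 25: Tue, Jun 25: Fri, Jul 25: Sun, Aug 25: Wed, Sep 25: Sat, Oct 25: Mon, Nov 25: Thu, Dec 25: Sat.
Saturday occurs in September, December — 2 months.

2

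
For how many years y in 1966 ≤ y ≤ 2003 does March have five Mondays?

March has 31 days; it has five Mondays when Monday falls among the first (month-length − 28) days — i.e. when March 1 is one of Monday/Sunday/Saturday.
March 1 by year: 1966:Tue 1967:Wed 1968:Fri 1969:Sat✓ 1970:Sun✓ 1971:Mon✓ 1972:Wed 1973:Thu 1974:Fri 1975:Sat✓ 1976:Mon✓ 1977:Tue 1978:Wed 1979:Thu 1980:Sat✓ …(8 more)… 1989:Wed 1990:Thu 1991:Fri 1992:Sun✓ 1993:Mon✓ 1994:Tue 1995:Wed 1996:Fri 1997:Sat✓ 1998:Sun✓ 1999:Mon✓ 2000:Wed 2001:Thu 2002:Fri 2003:Sat✓
Years with five Mondays: 1969, 1970, 1971, 1975, 1976, 1980, 1981, 1982, 1986, 1987, 1992, 1993, 1997, 1998, 1999, 2003 → 16.

16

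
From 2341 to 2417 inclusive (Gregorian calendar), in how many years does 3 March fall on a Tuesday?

11

Track 3 March's weekday year by year (advancing +1, or +2 across a Feb 29):
  2341: Mon  2342: Tue (+1) ✓  2343: Wed (+1)  2344: Fri (+2)  2345: Sat (+1)
  2346: Sun (+1)  2347: Mon (+1)  2348: Wed (+2)  2349: Thu (+1)  2350: Fri (+1)
  2351: Sat (+1)  2352: Mon (+2)  2353: Tue (+1) ✓  2354: Wed (+1)  … (49 more years) …
  2404: Wed (+2)  2405: Thu (+1)  2406: Fri (+1)  2407: Sat (+1)  2408: Mon (+2)
  2409: Tue (+1) ✓  2410: Wed (+1)  2411: Thu (+1)  2412: Sat (+2)  2413: Sun (+1)
  2414: Mon (+1)  2415: Tue (+1) ✓  2416: Thu (+2)  2417: Fri (+1)
Tuesday years: 2342, 2353, 2359, 2364, 2370, 2381, 2387, 2392, 2398, 2409, 2415 — 11 in total.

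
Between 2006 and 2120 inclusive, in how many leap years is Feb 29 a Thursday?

Leap years in 2006–2120: 28 of them.
Feb 29 weekday advances by 5 (mod 7) from one leap year to the next four years later (or differs when a century non-leap intervenes).
Leap-day weekdays: 2008:Fri 2012:Wed 2016:Mon 2020:Sat 2024:Thu✓ 2028:Tue 2032:Sun 2036:Fri 2040:Wed 2044:Mon 2048:Sat 2052:Thu✓ 2056:Tue 2060:Sun 2064:Fri 2068:Wed 2072:Mon 2076:Sat 2080:Thu✓ 2084:Tue 2088:Sun 2092:Fri 2096:Wed 2104:Fri 2108:Wed 2112:Mon 2116:Sat 2120:Thu✓
Thursday: 2024, 2052, 2080, 2120 → 4.

4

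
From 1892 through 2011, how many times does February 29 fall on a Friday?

Leap years in 1892–2011: 29 of them.
Feb 29 weekday advances by 5 (mod 7) from one leap year to the next four years later (or differs when a century non-leap intervenes).
Leap-day weekdays: 1892:Mon 1896:Sat 1904:Mon 1908:Sat 1912:Thu 1916:Tue 1920:Sun 1924:Fri✓ 1928:Wed 1932:Mon 1936:Sat 1940:Thu 1944:Tue …(3 more)… 1960:Mon 1964:Sat 1968:Thu 1972:Tue 1976:Sun 1980:Fri✓ 1984:Wed 1988:Mon 1992:Sat 1996:Thu 2000:Tue 2004:Sun 2008:Fri✓
Friday: 1924, 1952, 1980, 2008 → 4.

4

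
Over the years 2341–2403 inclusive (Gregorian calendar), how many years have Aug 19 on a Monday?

9

Track Aug 19's weekday year by year (advancing +1, or +2 across a Feb 29):
  2341: Tue  2342: Wed (+1)  2343: Thu (+1)  2344: Sat (+2)  2345: Sun (+1)
  2346: Mon (+1) ✓  2347: Tue (+1)  2348: Thu (+2)  2349: Fri (+1)  2350: Sat (+1)
  2351: Sun (+1)  2352: Tue (+2)  2353: Wed (+1)  2354: Thu (+1)  … (35 more years) …
  2390: Sun (+1)  2391: Mon (+1) ✓  2392: Wed (+2)  2393: Thu (+1)  2394: Fri (+1)
  2395: Sat (+1)  2396: Mon (+2) ✓  2397: Tue (+1)  2398: Wed (+1)  2399: Thu (+1)
  2400: Sat (+2)  2401: Sun (+1)  2402: Mon (+1) ✓  2403: Tue (+1)
Monday years: 2346, 2357, 2363, 2368, 2374, 2385, 2391, 2396, 2402 — 9 in total.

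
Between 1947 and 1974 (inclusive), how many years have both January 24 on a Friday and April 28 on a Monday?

Check each year's weekday for January 24 and April 28:
  1947: Fri/Mon ✓  1948: Sat/Wed  1949: Mon/Thu  1950: Tue/Fri  1951: Wed/Sat  1952: Thu/Mon  1953: Sat/Tue  1954: Sun/Wed  1955: Mon/Thu  1956: Tue/Sat  1957: Thu/Sun  1958: Fri/Mon ✓  1959: Sat/Tue  1960: Sun/Thu  1961: Tue/Fri  1962: Wed/Sat  1963: Thu/Sun  1964: Fri/Tue  1965: Sun/Wed  1966: Mon/Thu  1967: Tue/Fri  1968: Wed/Sun  1969: Fri/Mon ✓  1970: Sat/Tue  1971: Sun/Wed  1972: Mon/Fri  1973: Wed/Sat  1974: Thu/Sun
Both conditions hold in: 1947, 1958, 1969 — 3.

3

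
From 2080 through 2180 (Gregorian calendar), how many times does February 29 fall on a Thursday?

Leap years in 2080–2180: 25 of them.
Feb 29 weekday advances by 5 (mod 7) from one leap year to the next four years later (or differs when a century non-leap intervenes).
Leap-day weekdays: 2080:Thu✓ 2084:Tue 2088:Sun 2092:Fri 2096:Wed 2104:Fri 2108:Wed 2112:Mon 2116:Sat 2120:Thu✓ 2124:Tue 2128:Sun 2132:Fri 2136:Wed 2140:Mon 2144:Sat 2148:Thu✓ 2152:Tue 2156:Sun 2160:Fri 2164:Wed 2168:Mon 2172:Sat 2176:Thu✓ 2180:Tue
Thursday: 2080, 2120, 2148, 2176 → 4.

4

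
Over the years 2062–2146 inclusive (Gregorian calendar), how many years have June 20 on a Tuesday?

Track June 20's weekday year by year (advancing +1, or +2 across a Feb 29):
  2062: Tue ✓  2063: Wed (+1)  2064: Fri (+2)  2065: Sat (+1)  2066: Sun (+1)
  2067: Mon (+1)  2068: Wed (+2)  2069: Thu (+1)  2070: Fri (+1)  2071: Sat (+1)
  2072: Mon (+2)  2073: Tue (+1) ✓  2074: Wed (+1)  2075: Thu (+1)  … (57 more years) …
  2133: Sat (+1)  2134: Sun (+1)  2135: Mon (+1)  2136: Wed (+2)  2137: Thu (+1)
  2138: Fri (+1)  2139: Sat (+1)  2140: Mon (+2)  2141: Tue (+1) ✓  2142: Wed (+1)
  2143: Thu (+1)  2144: Sat (+2)  2145: Sun (+1)  2146: Mon (+1)
Tuesday years: 2062, 2073, 2079, 2084, 2090, 2102, 2113, 2119, 2124, 2130, 2141 — 11 in total.

11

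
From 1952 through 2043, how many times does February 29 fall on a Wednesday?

Leap years in 1952–2043: 23 of them.
Feb 29 weekday advances by 5 (mod 7) from one leap year to the next four years later (or differs when a century non-leap intervenes).
Leap-day weekdays: 1952:Fri 1956:Wed✓ 1960:Mon 1964:Sat 1968:Thu 1972:Tue 1976:Sun 1980:Fri 1984:Wed✓ 1988:Mon 1992:Sat 1996:Thu 2000:Tue 2004:Sun 2008:Fri 2012:Wed✓ 2016:Mon 2020:Sat 2024:Thu 2028:Tue 2032:Sun 2036:Fri 2040:Wed✓
Wednesday: 1956, 1984, 2012, 2040 → 4.

4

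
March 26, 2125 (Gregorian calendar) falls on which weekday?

Monday

January 1, 2125 is a Monday.
March 26 is day 85 of the year, i.e. 84 days after Jan 1.
84 mod 7 = 0, so advance 0 weekdays from Monday: Monday.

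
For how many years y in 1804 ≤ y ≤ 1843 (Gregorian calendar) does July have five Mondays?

July has 31 days; it has five Mondays when Monday falls among the first (month-length − 28) days — i.e. when July 1 is one of Monday/Sunday/Saturday.
July 1 by year: 1804:Sun✓ 1805:Mon✓ 1806:Tue 1807:Wed 1808:Fri 1809:Sat✓ 1810:Sun✓ 1811:Mon✓ 1812:Wed 1813:Thu 1814:Fri 1815:Sat✓ 1816:Mon✓ 1817:Tue 1818:Wed …(10 more)… 1829:Wed 1830:Thu 1831:Fri 1832:Sun✓ 1833:Mon✓ 1834:Tue 1835:Wed 1836:Fri 1837:Sat✓ 1838:Sun✓ 1839:Mon✓ 1840:Wed 1841:Thu 1842:Fri 1843:Sat✓
Years with five Mondays: 1804, 1805, 1809, 1810, 1811, 1815, 1816, 1820, 1821, 1822, 1826, 1827, 1832, 1833, 1837, 1838, 1839, 1843 → 18.

18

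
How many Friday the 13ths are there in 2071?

3

Check the 13th of each month of 2071: Jan 13: Tue, Feb 13: Fri, Mar 13: Fri, Apr 13: Mon, May 13: Wed, Jun 13: Sat, Jul 13: Mon, Aug 13: Thu, Sep 13: Sun, Oct 13: Tue, Nov 13: Fri, Dec 13: Sun.
Friday occurs in February, March, November — 3 months.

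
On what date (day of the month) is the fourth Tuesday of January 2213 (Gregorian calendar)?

January 1, 2213 is a Friday, so the first Tuesday is the 5th.
The fourth Tuesday is 5 + 21 = 26.

26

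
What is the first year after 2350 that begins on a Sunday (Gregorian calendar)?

2356

Jan 1 advances by 2 weekdays after a leap year and by 1 after a common year.
2350: Jan 1 is Sunday.
2351: Monday
2352: Tuesday (leap)
2353: Thursday
2354: Friday
2355: Saturday
2356: Sunday (leap)
2356 begins on a Sunday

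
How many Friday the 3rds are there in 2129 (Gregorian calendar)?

1

Check the 3rd of each month of 2129: Jan 3: Mon, Feb 3: Thu, Mar 3: Thu, Apr 3: Sun, May 3: Tue, Jun 3: Fri, Jul 3: Sun, Aug 3: Wed, Sep 3: Sat, Oct 3: Mon, Nov 3: Thu, Dec 3: Sat.
Friday occurs in June — 1 month.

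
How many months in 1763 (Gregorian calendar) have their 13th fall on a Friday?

1

Check the 13th of each month of 1763: Jan 13: Thu, Feb 13: Sun, Mar 13: Sun, Apr 13: Wed, May 13: Fri, Jun 13: Mon, Jul 13: Wed, Aug 13: Sat, Sep 13: Tue, Oct 13: Thu, Nov 13: Sun, Dec 13: Tue.
Friday occurs in May — 1 month.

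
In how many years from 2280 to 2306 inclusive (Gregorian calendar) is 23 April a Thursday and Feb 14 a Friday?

Check each year's weekday for 23 April and Feb 14:
  2280: Fri/Sat  2281: Sat/Mon  2282: Sun/Tue  2283: Mon/Wed  2284: Wed/Thu  2285: Thu/Sat  2286: Fri/Sun  2287: Sat/Mon  2288: Mon/Tue  2289: Tue/Thu  2290: Wed/Fri  2291: Thu/Sat  2292: Sat/Sun  2293: Sun/Tue  2294: Mon/Wed  2295: Tue/Thu  2296: Thu/Fri ✓  2297: Fri/Sun  2298: Sat/Mon  2299: Sun/Tue  2300: Mon/Wed  2301: Tue/Thu  2302: Wed/Fri  2303: Thu/Sat  2304: Sat/Sun  2305: Sun/Tue  2306: Mon/Wed
Both conditions hold in: 2296 — 1.

1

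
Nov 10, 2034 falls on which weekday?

January 1, 2034 is a Sunday.
November 10 is day 314 of the year, i.e. 313 days after Jan 1.
313 mod 7 = 5, so advance 5 weekdays from Sunday: Friday.

Friday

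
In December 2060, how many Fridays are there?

5

December 2060 has 31 days and begins on Wednesday.
The first Friday is December 3.
Fridays fall on 3, 10, 17, 24, 31 — that's 5.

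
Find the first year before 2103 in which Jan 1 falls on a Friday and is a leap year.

2072

Jan 1 advances by 2 weekdays after a leap year and by 1 after a common year.
2103: Jan 1 is Monday.
2102: Sunday
2101: Saturday
2100: Friday
2099: Thursday
2098: Wednesday
2097: Tuesday
2096: Sunday (leap)
2095: Saturday
2094: Friday
2093: Thursday
2092: Tuesday (leap)
2091: Monday
2090: Sunday
2089: Saturday
2088: Thursday (leap)
2087: Wednesday
2086: Tuesday
2085: Monday
2084: Saturday (leap)
2083: Friday
2082: Thursday
2081: Wednesday
2080: Monday (leap)
2079: Sunday
2078: Saturday
2077: Friday
2076: Wednesday (leap)
2075: Tuesday
2074: Monday
2073: Sunday
2072: Friday (leap)
2072 begins on a Friday and is a leap year.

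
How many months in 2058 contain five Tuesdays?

5

A month of length L has five Tuesdays iff its first Tuesday is on day ≤ L−28 (so day 1–3 in a 31-day month, 1–2 in a 30-day month, day 1 in a leap February).
Checking each month of 2058: Jan starts Tue (31d) ✓; Feb starts Fri (28d); Mar starts Fri (31d); Apr starts Mon (30d) ✓; May starts Wed (31d); Jun starts Sat (30d); Jul starts Mon (31d) ✓; Aug starts Thu (31d); Sep starts Sun (30d); Oct starts Tue (31d) ✓; Nov starts Fri (30d); Dec starts Sun (31d) ✓.
Five-Tuesday months: January, April, July, October, December → 5.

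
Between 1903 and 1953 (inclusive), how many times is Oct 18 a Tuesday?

Track Oct 18's weekday year by year (advancing +1, or +2 across a Feb 29):
  1903: Sun  1904: Tue (+2) ✓  1905: Wed (+1)  1906: Thu (+1)  1907: Fri (+1)
  1908: Sun (+2)  1909: Mon (+1)  1910: Tue (+1) ✓  1911: Wed (+1)  1912: Fri (+2)
  1913: Sat (+1)  1914: Sun (+1)  1915: Mon (+1)  1916: Wed (+2)  … (23 more years) …
  1940: Fri (+2)  1941: Sat (+1)  1942: Sun (+1)  1943: Mon (+1)  1944: Wed (+2)
  1945: Thu (+1)  1946: Fri (+1)  1947: Sat (+1)  1948: Mon (+2)  1949: Tue (+1) ✓
  1950: Wed (+1)  1951: Thu (+1)  1952: Sat (+2)  1953: Sun (+1)
Tuesday years: 1904, 1910, 1921, 1927, 1932, 1938, 1949 — 7 in total.

7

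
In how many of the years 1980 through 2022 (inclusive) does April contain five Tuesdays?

April has 30 days; it has five Tuesdays when Tuesday falls among the first (month-length − 28) days — i.e. when April 1 is one of Tuesday/Monday.
April 1 by year: 1980:Tue✓ 1981:Wed 1982:Thu 1983:Fri 1984:Sun 1985:Mon✓ 1986:Tue✓ 1987:Wed 1988:Fri 1989:Sat 1990:Sun 1991:Mon✓ 1992:Wed 1993:Thu 1994:Fri …(13 more)… 2008:Tue✓ 2009:Wed 2010:Thu 2011:Fri 2012:Sun 2013:Mon✓ 2014:Tue✓ 2015:Wed 2016:Fri 2017:Sat 2018:Sun 2019:Mon✓ 2020:Wed 2021:Thu 2022:Fri
Years with five Tuesdays: 1980, 1985, 1986, 1991, 1996, 1997, 2002, 2003, 2008, 2013, 2014, 2019 → 12.

12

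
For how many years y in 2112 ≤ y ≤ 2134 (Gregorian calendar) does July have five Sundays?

10

July has 31 days; it has five Sundays when Sunday falls among the first (month-length − 28) days — i.e. when July 1 is one of Sunday/Saturday/Friday.
July 1 by year: 2112:Fri✓ 2113:Sat✓ 2114:Sun✓ 2115:Mon 2116:Wed 2117:Thu 2118:Fri✓ 2119:Sat✓ 2120:Mon 2121:Tue 2122:Wed 2123:Thu 2124:Sat✓ 2125:Sun✓ 2126:Mon 2127:Tue 2128:Thu 2129:Fri✓ 2130:Sat✓ 2131:Sun✓ 2132:Tue 2133:Wed 2134:Thu
Years with five Sundays: 2112, 2113, 2114, 2118, 2119, 2124, 2125, 2129, 2130, 2131 → 10.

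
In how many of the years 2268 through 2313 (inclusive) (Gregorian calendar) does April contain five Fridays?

April has 30 days; it has five Fridays when Friday falls among the first (month-length − 28) days — i.e. when April 1 is one of Friday/Thursday.
April 1 by year: 2268:Wed 2269:Thu✓ 2270:Fri✓ 2271:Sat 2272:Mon 2273:Tue 2274:Wed 2275:Thu✓ 2276:Sat 2277:Sun 2278:Mon 2279:Tue 2280:Thu✓ 2281:Fri✓ 2282:Sat …(16 more)… 2299:Sat 2300:Sun 2301:Mon 2302:Tue 2303:Wed 2304:Fri✓ 2305:Sat 2306:Sun 2307:Mon 2308:Wed 2309:Thu✓ 2310:Fri✓ 2311:Sat 2312:Mon 2313:Tue
Years with five Fridays: 2269, 2270, 2275, 2280, 2281, 2286, 2287, 2292, 2297, 2298, 2304, 2309, 2310 → 13.

13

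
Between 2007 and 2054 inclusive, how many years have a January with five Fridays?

21

January has 31 days; it has five Fridays when Friday falls among the first (month-length − 28) days — i.e. when January 1 is one of Friday/Thursday/Wednesday.
January 1 by year: 2007:Mon 2008:Tue 2009:Thu✓ 2010:Fri✓ 2011:Sat 2012:Sun 2013:Tue 2014:Wed✓ 2015:Thu✓ 2016:Fri✓ 2017:Sun 2018:Mon 2019:Tue 2020:Wed✓ 2021:Fri✓ …(18 more)… 2040:Sun 2041:Tue 2042:Wed✓ 2043:Thu✓ 2044:Fri✓ 2045:Sun 2046:Mon 2047:Tue 2048:Wed✓ 2049:Fri✓ 2050:Sat 2051:Sun 2052:Mon 2053:Wed✓ 2054:Thu✓
Years with five Fridays: 2009, 2010, 2014, 2015, 2016, 2020, 2021, 2025, 2026, 2027, 2031, 2032, 2037, 2038, 2042, 2043, 2044, 2048, 2049, 2053, 2054 → 21.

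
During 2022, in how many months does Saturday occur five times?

5

A month of length L has five Saturdays iff its first Saturday is on day ≤ L−28 (so day 1–3 in a 31-day month, 1–2 in a 30-day month, day 1 in a leap February).
Checking each month of 2022: Jan starts Sat (31d) ✓; Feb starts Tue (28d); Mar starts Tue (31d); Apr starts Fri (30d) ✓; May starts Sun (31d); Jun starts Wed (30d); Jul starts Fri (31d) ✓; Aug starts Mon (31d); Sep starts Thu (30d); Oct starts Sat (31d) ✓; Nov starts Tue (30d); Dec starts Thu (31d) ✓.
Five-Saturday months: January, April, July, October, December → 5.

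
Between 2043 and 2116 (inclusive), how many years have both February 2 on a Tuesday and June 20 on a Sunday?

8

Check each year's weekday for February 2 and June 20:
  2043: Mon/Sat  2044: Tue/Mon  2045: Thu/Tue  2046: Fri/Wed  2047: Sat/Thu  2048: Sun/Sat  2049: Tue/Sun ✓  2050: Wed/Mon  2051: Thu/Tue  2052: Fri/Thu  2053: Sun/Fri  2054: Mon/Sat  2055: Tue/Sun ✓  2056: Wed/Tue  …(46 more)…  2103: Fri/Wed  2104: Sat/Fri  2105: Mon/Sat  2106: Tue/Sun ✓  2107: Wed/Mon  2108: Thu/Wed  2109: Sat/Thu  2110: Sun/Fri  2111: Mon/Sat  2112: Tue/Mon  2113: Thu/Tue  2114: Fri/Wed  2115: Sat/Thu  2116: Sun/Sat
Both conditions hold in: 2049, 2055, 2066, 2077, 2083, 2094, 2100, 2106 — 8.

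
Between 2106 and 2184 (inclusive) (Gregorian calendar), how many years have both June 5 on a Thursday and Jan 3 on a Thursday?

Check each year's weekday for June 5 and Jan 3:
  2106: Sat/Sun  2107: Sun/Mon  2108: Tue/Tue  2109: Wed/Thu  2110: Thu/Fri  2111: Fri/Sat  2112: Sun/Sun  2113: Mon/Tue  2114: Tue/Wed  2115: Wed/Thu  2116: Fri/Fri  2117: Sat/Sun  2118: Sun/Mon  2119: Mon/Tue  …(51 more)…  2171: Wed/Thu  2172: Fri/Fri  2173: Sat/Sun  2174: Sun/Mon  2175: Mon/Tue  2176: Wed/Wed  2177: Thu/Fri  2178: Fri/Sat  2179: Sat/Sun  2180: Mon/Mon  2181: Tue/Wed  2182: Wed/Thu  2183: Thu/Fri  2184: Sat/Sat
Both conditions hold in: 2132, 2160 — 2.

2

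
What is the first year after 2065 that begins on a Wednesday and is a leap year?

2076

Jan 1 advances by 2 weekdays after a leap year and by 1 after a common year.
2065: Jan 1 is Thursday.
2066: Friday
2067: Saturday
2068: Sunday (leap)
2069: Tuesday
2070: Wednesday
2071: Thursday
2072: Friday (leap)
2073: Sunday
2074: Monday
2075: Tuesday
2076: Wednesday (leap)
2076 begins on a Wednesday and is a leap year.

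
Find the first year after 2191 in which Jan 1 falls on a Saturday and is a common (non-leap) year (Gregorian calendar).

2203

Jan 1 advances by 2 weekdays after a leap year and by 1 after a common year.
2191: Jan 1 is Saturday.
2192: Sunday (leap)
2193: Tuesday
2194: Wednesday
2195: Thursday
2196: Friday (leap)
2197: Sunday
2198: Monday
2199: Tuesday
2200: Wednesday
2201: Thursday
2202: Friday
2203: Saturday
2203 begins on a Saturday and is a common year.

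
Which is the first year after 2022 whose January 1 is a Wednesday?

2025

Jan 1 advances by 2 weekdays after a leap year and by 1 after a common year.
2022: Jan 1 is Saturday.
2023: Sunday
2024: Monday (leap)
2025: Wednesday
2025 begins on a Wednesday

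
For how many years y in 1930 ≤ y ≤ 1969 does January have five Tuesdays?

January has 31 days; it has five Tuesdays when Tuesday falls among the first (month-length − 28) days — i.e. when January 1 is one of Tuesday/Monday/Sunday.
January 1 by year: 1930:Wed 1931:Thu 1932:Fri 1933:Sun✓ 1934:Mon✓ 1935:Tue✓ 1936:Wed 1937:Fri 1938:Sat 1939:Sun✓ 1940:Mon✓ 1941:Wed 1942:Thu 1943:Fri 1944:Sat …(10 more)… 1955:Sat 1956:Sun✓ 1957:Tue✓ 1958:Wed 1959:Thu 1960:Fri 1961:Sun✓ 1962:Mon✓ 1963:Tue✓ 1964:Wed 1965:Fri 1966:Sat 1967:Sun✓ 1968:Mon✓ 1969:Wed
Years with five Tuesdays: 1933, 1934, 1935, 1939, 1940, 1945, 1946, 1950, 1951, 1952, 1956, 1957, 1961, 1962, 1963, 1967, 1968 → 17.

17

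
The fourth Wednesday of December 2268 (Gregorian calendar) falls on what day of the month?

December 1, 2268 is a Tuesday, so the first Wednesday is the 2nd.
The fourth Wednesday is 2 + 21 = 23.

23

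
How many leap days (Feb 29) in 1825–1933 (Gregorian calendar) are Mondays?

Leap years in 1825–1933: 26 of them.
Feb 29 weekday advances by 5 (mod 7) from one leap year to the next four years later (or differs when a century non-leap intervenes).
Leap-day weekdays: 1828:Fri 1832:Wed 1836:Mon✓ 1840:Sat 1844:Thu 1848:Tue 1852:Sun 1856:Fri 1860:Wed 1864:Mon✓ 1868:Sat 1872:Thu 1876:Tue 1880:Sun 1884:Fri 1888:Wed 1892:Mon✓ 1896:Sat 1904:Mon✓ 1908:Sat 1912:Thu 1916:Tue 1920:Sun 1924:Fri 1928:Wed 1932:Mon✓
Monday: 1836, 1864, 1892, 1904, 1932 → 5.

5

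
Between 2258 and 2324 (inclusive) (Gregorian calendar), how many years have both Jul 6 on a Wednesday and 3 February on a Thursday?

7

Check each year's weekday for Jul 6 and 3 February:
  2258: Tue/Wed  2259: Wed/Thu ✓  2260: Fri/Fri  2261: Sat/Sun  2262: Sun/Mon  2263: Mon/Tue  2264: Wed/Wed  2265: Thu/Fri  2266: Fri/Sat  2267: Sat/Sun  2268: Mon/Mon  2269: Tue/Wed  2270: Wed/Thu ✓  2271: Thu/Fri  …(39 more)…  2311: Thu/Fri  2312: Sat/Sat  2313: Sun/Mon  2314: Mon/Tue  2315: Tue/Wed  2316: Thu/Thu  2317: Fri/Sat  2318: Sat/Sun  2319: Sun/Mon  2320: Tue/Tue  2321: Wed/Thu ✓  2322: Thu/Fri  2323: Fri/Sat  2324: Sun/Sun
Both conditions hold in: 2259, 2270, 2281, 2287, 2298, 2310, 2321 — 7.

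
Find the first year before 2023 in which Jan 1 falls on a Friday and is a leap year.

2016

Jan 1 advances by 2 weekdays after a leap year and by 1 after a common year.
2023: Jan 1 is Sunday.
2022: Saturday
2021: Friday
2020: Wednesday (leap)
2019: Tuesday
2018: Monday
2017: Sunday
2016: Friday (leap)
2016 begins on a Friday and is a leap year.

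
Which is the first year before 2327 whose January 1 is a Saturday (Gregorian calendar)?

2321

Jan 1 advances by 2 weekdays after a leap year and by 1 after a common year.
2327: Jan 1 is Saturday.
2326: Friday
2325: Thursday
2324: Tuesday (leap)
2323: Monday
2322: Sunday
2321: Saturday
2321 begins on a Saturday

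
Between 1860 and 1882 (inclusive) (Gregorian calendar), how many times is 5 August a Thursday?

Track 5 August's weekday year by year (advancing +1, or +2 across a Feb 29):
  1860: Sun  1861: Mon (+1)  1862: Tue (+1)  1863: Wed (+1)  1864: Fri (+2)
  1865: Sat (+1)  1866: Sun (+1)  1867: Mon (+1)  1868: Wed (+2)  1869: Thu (+1) ✓
  1870: Fri (+1)  1871: Sat (+1)  1872: Mon (+2)  1873: Tue (+1)  1874: Wed (+1)
  1875: Thu (+1) ✓  1876: Sat (+2)  1877: Sun (+1)  1878: Mon (+1)  1879: Tue (+1)
  1880: Thu (+2) ✓  1881: Fri (+1)  1882: Sat (+1)
Thursday years: 1869, 1875, 1880 — 3 in total.

3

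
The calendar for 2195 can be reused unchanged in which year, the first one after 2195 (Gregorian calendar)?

2201

Two years share a calendar iff Jan 1 falls on the same weekday and both are leap or both are common. 2195: Jan 1 is Thursday, common year.
2196: Jan 1 Friday, leap
2197: Jan 1 Sunday, common
2198: Jan 1 Monday, common
2199: Jan 1 Tuesday, common
2200: Jan 1 Wednesday, common
2201: Jan 1 Thursday, common
2201 matches on both conditions.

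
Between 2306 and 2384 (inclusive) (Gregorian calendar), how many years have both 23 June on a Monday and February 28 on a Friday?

8

Check each year's weekday for 23 June and February 28:
  2306: Sat/Wed  2307: Sun/Thu  2308: Tue/Fri  2309: Wed/Sun  2310: Thu/Mon  2311: Fri/Tue  2312: Sun/Wed  2313: Mon/Fri ✓  2314: Tue/Sat  2315: Wed/Sun  2316: Fri/Mon  2317: Sat/Wed  2318: Sun/Thu  2319: Mon/Fri ✓  …(51 more)…  2371: Wed/Sun  2372: Fri/Mon  2373: Sat/Wed  2374: Sun/Thu  2375: Mon/Fri ✓  2376: Wed/Sat  2377: Thu/Mon  2378: Fri/Tue  2379: Sat/Wed  2380: Mon/Thu  2381: Tue/Sat  2382: Wed/Sun  2383: Thu/Mon  2384: Sat/Tue
Both conditions hold in: 2313, 2319, 2330, 2341, 2347, 2358, 2369, 2375 — 8.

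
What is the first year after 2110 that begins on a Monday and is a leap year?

2120

Jan 1 advances by 2 weekdays after a leap year and by 1 after a common year.
2110: Jan 1 is Wednesday.
2111: Thursday
2112: Friday (leap)
2113: Sunday
2114: Monday
2115: Tuesday
2116: Wednesday (leap)
2117: Friday
2118: Saturday
2119: Sunday
2120: Monday (leap)
2120 begins on a Monday and is a leap year.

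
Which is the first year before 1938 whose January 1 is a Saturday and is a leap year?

Jan 1 advances by 2 weekdays after a leap year and by 1 after a common year.
1938: Jan 1 is Saturday.
1937: Friday
1936: Wednesday (leap)
1935: Tuesday
1934: Monday
1933: Sunday
1932: Friday (leap)
1931: Thursday
1930: Wednesday
1929: Tuesday
1928: Sunday (leap)
1927: Saturday
1926: Friday
1925: Thursday
1924: Tuesday (leap)
1923: Monday
1922: Sunday
1921: Saturday
1920: Thursday (leap)
1919: Wednesday
1918: Tuesday
1917: Monday
1916: Saturday (leap)
1916 begins on a Saturday and is a leap year.

1916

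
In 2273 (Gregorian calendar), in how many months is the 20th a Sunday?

2

Check the 20th of each month of 2273: Jan 20: Mon, Feb 20: Thu, Mar 20: Thu, Apr 20: Sun, May 20: Tue, Jun 20: Fri, Jul 20: Sun, Aug 20: Wed, Sep 20: Sat, Oct 20: Mon, Nov 20: Thu, Dec 20: Sat.
Sunday occurs in April, July — 2 months.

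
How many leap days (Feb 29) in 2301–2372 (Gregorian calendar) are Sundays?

2

Leap years in 2301–2372: 18 of them.
Feb 29 weekday advances by 5 (mod 7) from one leap year to the next four years later (or differs when a century non-leap intervenes).
Leap-day weekdays: 2304:Mon 2308:Sat 2312:Thu 2316:Tue 2320:Sun✓ 2324:Fri 2328:Wed 2332:Mon 2336:Sat 2340:Thu 2344:Tue 2348:Sun✓ 2352:Fri 2356:Wed 2360:Mon 2364:Sat 2368:Thu 2372:Tue
Sunday: 2320, 2348 → 2.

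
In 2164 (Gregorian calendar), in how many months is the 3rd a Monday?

Check the 3rd of each month of 2164: Jan 3: Tue, Feb 3: Fri, Mar 3: Sat, Apr 3: Tue, May 3: Thu, Jun 3: Sun, Jul 3: Tue, Aug 3: Fri, Sep 3: Mon, Oct 3: Wed, Nov 3: Sat, Dec 3: Mon.
Monday occurs in September, December — 2 months.

2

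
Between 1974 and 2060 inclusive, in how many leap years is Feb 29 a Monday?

3

Leap years in 1974–2060: 22 of them.
Feb 29 weekday advances by 5 (mod 7) from one leap year to the next four years later (or differs when a century non-leap intervenes).
Leap-day weekdays: 1976:Sun 1980:Fri 1984:Wed 1988:Mon✓ 1992:Sat 1996:Thu 2000:Tue 2004:Sun 2008:Fri 2012:Wed 2016:Mon✓ 2020:Sat 2024:Thu 2028:Tue 2032:Sun 2036:Fri 2040:Wed 2044:Mon✓ 2048:Sat 2052:Thu 2056:Tue 2060:Sun
Monday: 1988, 2016, 2044 → 3.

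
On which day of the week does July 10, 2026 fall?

January 1, 2026 is a Thursday.
July 10 is day 191 of the year, i.e. 190 days after Jan 1.
190 mod 7 = 1, so advance 1 weekday from Thursday: Friday.

Friday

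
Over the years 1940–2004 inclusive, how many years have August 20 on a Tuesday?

Track August 20's weekday year by year (advancing +1, or +2 across a Feb 29):
  1940: Tue ✓  1941: Wed (+1)  1942: Thu (+1)  1943: Fri (+1)  1944: Sun (+2)
  1945: Mon (+1)  1946: Tue (+1) ✓  1947: Wed (+1)  1948: Fri (+2)  1949: Sat (+1)
  1950: Sun (+1)  1951: Mon (+1)  1952: Wed (+2)  1953: Thu (+1)  … (37 more years) …
  1991: Tue (+1) ✓  1992: Thu (+2)  1993: Fri (+1)  1994: Sat (+1)  1995: Sun (+1)
  1996: Tue (+2) ✓  1997: Wed (+1)  1998: Thu (+1)  1999: Fri (+1)  2000: Sun (+2)
  2001: Mon (+1)  2002: Tue (+1) ✓  2003: Wed (+1)  2004: Fri (+2)
Tuesday years: 1940, 1946, 1957, 1963, 1968, 1974, 1985, 1991, 1996, 2002 — 10 in total.

10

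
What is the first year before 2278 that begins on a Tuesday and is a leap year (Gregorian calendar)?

Jan 1 advances by 2 weekdays after a leap year and by 1 after a common year.
2278: Jan 1 is Tuesday.
2277: Monday
2276: Saturday (leap)
2275: Friday
2274: Thursday
2273: Wednesday
2272: Monday (leap)
2271: Sunday
2270: Saturday
2269: Friday
2268: Wednesday (leap)
2267: Tuesday
2266: Monday
2265: Sunday
2264: Friday (leap)
2263: Thursday
2262: Wednesday
2261: Tuesday
2260: Sunday (leap)
2259: Saturday
2258: Friday
2257: Thursday
2256: Tuesday (leap)
2256 begins on a Tuesday and is a leap year.

2256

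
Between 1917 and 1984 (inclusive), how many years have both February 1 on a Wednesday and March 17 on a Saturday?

Check each year's weekday for February 1 and March 17:
  1917: Thu/Sat  1918: Fri/Sun  1919: Sat/Mon  1920: Sun/Wed  1921: Tue/Thu  1922: Wed/Fri  1923: Thu/Sat  1924: Fri/Mon  1925: Sun/Tue  1926: Mon/Wed  1927: Tue/Thu  1928: Wed/Sat ✓  1929: Fri/Sun  1930: Sat/Mon  …(40 more)…  1971: Mon/Wed  1972: Tue/Fri  1973: Thu/Sat  1974: Fri/Sun  1975: Sat/Mon  1976: Sun/Wed  1977: Tue/Thu  1978: Wed/Fri  1979: Thu/Sat  1980: Fri/Mon  1981: Sun/Tue  1982: Mon/Wed  1983: Tue/Thu  1984: Wed/Sat ✓
Both conditions hold in: 1928, 1956, 1984 — 3.

3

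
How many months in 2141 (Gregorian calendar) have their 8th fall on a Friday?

Check the 8th of each month of 2141: Jan 8: Sun, Feb 8: Wed, Mar 8: Wed, Apr 8: Sat, May 8: Mon, Jun 8: Thu, Jul 8: Sat, Aug 8: Tue, Sep 8: Fri, Oct 8: Sun, Nov 8: Wed, Dec 8: Fri.
Friday occurs in September, December — 2 months.

2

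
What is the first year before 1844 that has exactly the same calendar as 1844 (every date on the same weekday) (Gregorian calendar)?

Two years share a calendar iff Jan 1 falls on the same weekday and both are leap or both are common. 1844: Jan 1 is Monday, leap year.
1843: Jan 1 Sunday, common
1842: Jan 1 Saturday, common
1841: Jan 1 Friday, common
1840: Jan 1 Wednesday, leap
1839: Jan 1 Tuesday, common
1838: Jan 1 Monday, common
1837: Jan 1 Sunday, common
1836: Jan 1 Friday, leap
1835: Jan 1 Thursday, common
1834: Jan 1 Wednesday, common
1833: Jan 1 Tuesday, common
1832: Jan 1 Sunday, leap
1831: Jan 1 Saturday, common
1830: Jan 1 Friday, common
1829: Jan 1 Thursday, common
1828: Jan 1 Tuesday, leap
1827: Jan 1 Monday, common
1826: Jan 1 Sunday, common
1825: Jan 1 Saturday, common
1824: Jan 1 Thursday, leap
1823: Jan 1 Wednesday, common
1822: Jan 1 Tuesday, common
1821: Jan 1 Monday, common
1820: Jan 1 Saturday, leap
1819: Jan 1 Friday, common
1818: Jan 1 Thursday, common
1817: Jan 1 Wednesday, common
1816: Jan 1 Monday, leap
1816 matches on both conditions.

1816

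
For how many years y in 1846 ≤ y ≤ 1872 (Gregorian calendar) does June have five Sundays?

7

June has 30 days; it has five Sundays when Sunday falls among the first (month-length − 28) days — i.e. when June 1 is one of Sunday/Saturday.
June 1 by year: 1846:Mon 1847:Tue 1848:Thu 1849:Fri 1850:Sat✓ 1851:Sun✓ 1852:Tue 1853:Wed 1854:Thu 1855:Fri 1856:Sun✓ 1857:Mon 1858:Tue 1859:Wed 1860:Fri 1861:Sat✓ 1862:Sun✓ 1863:Mon 1864:Wed 1865:Thu 1866:Fri 1867:Sat✓ 1868:Mon 1869:Tue 1870:Wed 1871:Thu 1872:Sat✓
Years with five Sundays: 1850, 1851, 1856, 1861, 1862, 1867, 1872 → 7.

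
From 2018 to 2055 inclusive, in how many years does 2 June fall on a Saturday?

5

Track 2 June's weekday year by year (advancing +1, or +2 across a Feb 29):
  2018: Sat ✓  2019: Sun (+1)  2020: Tue (+2)  2021: Wed (+1)  2022: Thu (+1)
  2023: Fri (+1)  2024: Sun (+2)  2025: Mon (+1)  2026: Tue (+1)  2027: Wed (+1)
  2028: Fri (+2)  2029: Sat (+1) ✓  2030: Sun (+1)  2031: Mon (+1)  … (10 more years) …
  2042: Mon (+1)  2043: Tue (+1)  2044: Thu (+2)  2045: Fri (+1)  2046: Sat (+1) ✓
  2047: Sun (+1)  2048: Tue (+2)  2049: Wed (+1)  2050: Thu (+1)  2051: Fri (+1)
  2052: Sun (+2)  2053: Mon (+1)  2054: Tue (+1)  2055: Wed (+1)
Saturday years: 2018, 2029, 2035, 2040, 2046 — 5 in total.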